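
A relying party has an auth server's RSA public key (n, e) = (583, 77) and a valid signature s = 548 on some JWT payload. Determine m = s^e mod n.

103

s^77 mod 583 = 103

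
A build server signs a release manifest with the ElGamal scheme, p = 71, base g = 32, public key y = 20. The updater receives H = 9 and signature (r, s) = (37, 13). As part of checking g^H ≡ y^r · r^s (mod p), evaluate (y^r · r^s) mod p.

30

20^2 = 400 ≡ 45
20^4 ≡ 45^2 = 2025 ≡ 37
20^8 ≡ 37^2 = 1369 ≡ 20
20^16 ≡ 20^2 = 400 ≡ 45
20^32 ≡ 45^2 = 2025 ≡ 37
37 = 32 + 4 + 1, so 20^37 ≡ 37·37·20 ≡ 45 (mod 71)
37^2 = 1369 ≡ 20
37^4 ≡ 20^2 = 400 ≡ 45
37^8 ≡ 45^2 = 2025 ≡ 37
13 = 8 + 4 + 1, so 37^13 ≡ 37·45·37 ≡ 48 (mod 71)
y^r · r^s ≡ 45·48 = 2160 ≡ 30 (mod 71)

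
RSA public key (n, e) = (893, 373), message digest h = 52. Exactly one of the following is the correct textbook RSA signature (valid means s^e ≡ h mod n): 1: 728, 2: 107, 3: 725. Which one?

3

Candidate 1: Squares mod 893: 728^1≡728, 728^2≡435, 728^4≡802, 728^8≡244, 728^16≡598, 728^32≡404, 728^64≡690, 728^128≡131, 728^256≡194; 373 = 256 + 64 + 32 + 16 + 4 + 1, so 728^373 ≡ 194·690·404·598·802·728 ≡ 821 (mod 893)
Candidate 2: Squares mod 893: 107^1≡107, 107^2≡733, 107^4≡596, 107^8≡695, 107^16≡805, 107^32≡600, 107^64≡121, 107^128≡353, 107^256≡482; 373 = 256 + 64 + 32 + 16 + 4 + 1, so 107^373 ≡ 482·121·600·805·596·107 ≡ 886 (mod 893)
Candidate 3: Squares mod 893: 725^1≡725, 725^2≡541, 725^4≡670, 725^8≡614, 725^16≡150, 725^32≡175, 725^64≡263, 725^128≡408, 725^256≡366; 373 = 256 + 64 + 32 + 16 + 4 + 1, so 725^373 ≡ 366·263·175·150·670·725 ≡ 52 (mod 893)
  → matches h = 52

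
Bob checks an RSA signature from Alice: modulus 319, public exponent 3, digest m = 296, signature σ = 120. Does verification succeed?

passes

σ^3 mod 319 = 296
296 = m, so the signature checks out.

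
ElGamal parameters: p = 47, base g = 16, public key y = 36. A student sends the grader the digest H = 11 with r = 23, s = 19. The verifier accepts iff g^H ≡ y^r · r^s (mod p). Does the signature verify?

Left side g^H mod p:
16^11 mod 47 = 12
Right side y^r · r^s mod p:
36^23 mod 47 = 1
23^19 mod 47 = 31
1·31 = 31 ≡ 31 (mod 47)
12 ≠ 31, so verification fails.

does not verify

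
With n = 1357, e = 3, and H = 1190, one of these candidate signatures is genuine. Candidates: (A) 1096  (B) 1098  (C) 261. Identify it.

A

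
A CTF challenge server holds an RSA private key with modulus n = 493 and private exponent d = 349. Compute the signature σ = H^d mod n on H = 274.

H^2 ≡ 274^2 = 75076 ≡ 140
H^4 ≡ 140^2 = 19600 ≡ 373
H^8 ≡ 373^2 = 139129 ≡ 103
H^16 ≡ 103^2 = 10609 ≡ 256
H^32 ≡ 256^2 = 65536 ≡ 460
H^64 ≡ 460^2 = 211600 ≡ 103
H^128 ≡ 103^2 = 10609 ≡ 256
H^256 ≡ 256^2 = 65536 ≡ 460
349 = 256 + 64 + 16 + 8 + 4 + 1, so H^349 ≡ 460·103·256·103·373·274 ≡ 270 (mod 493)

270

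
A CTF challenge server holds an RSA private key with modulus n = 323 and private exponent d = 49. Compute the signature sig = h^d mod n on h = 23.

142

h^2 ≡ 23^2 = 529 ≡ 206
h^4 ≡ 206^2 = 42436 ≡ 123
h^8 ≡ 123^2 = 15129 ≡ 271
h^16 ≡ 271^2 = 73441 ≡ 120
h^32 ≡ 120^2 = 14400 ≡ 188
49 = 32 + 16 + 1, so h^49 ≡ 188·120·23 ≡ 142 (mod 323)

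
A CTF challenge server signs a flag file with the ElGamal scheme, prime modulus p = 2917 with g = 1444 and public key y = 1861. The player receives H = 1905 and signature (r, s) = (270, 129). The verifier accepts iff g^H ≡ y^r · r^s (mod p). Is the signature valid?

valid

Left side g^H mod p:
Squares mod 2917: 1444^1≡1444, 1444^2≡2398, 1444^4≡997, 1444^8≡2229, 1444^16≡790, 1444^32≡2779, 1444^64≡1542, 1444^128≡409, 1444^256≡1012, 1444^512≡277, 1444^1024≡887
1905 = 1024 + 512 + 256 + 64 + 32 + 16 + 1, so 1444^1905 ≡ 887·277·1012·1542·2779·790·1444 ≡ 2768 (mod 2917)
Right side y^r · r^s mod p:
Squares mod 2917: 1861^1≡1861, 1861^2≡842, 1861^4≡133, 1861^8≡187, 1861^16≡2882, 1861^32≡1225, 1861^64≡1287, 1861^128≡2430, 1861^256≡892
270 = 256 + 8 + 4 + 2, so 1861^270 ≡ 892·187·133·842 ≡ 247 (mod 2917)
Squares mod 2917: 270^1≡270, 270^2≡2892, 270^4≡625, 270^8≡2664, 270^16≡2752, 270^32≡972, 270^64≡2593, 270^128≡2881
129 = 128 + 1, so 270^129 ≡ 2881·270 ≡ 1948 (mod 2917)
247·1948 = 481156 ≡ 2768 (mod 2917)
2768 ≡ 2768 (mod 2917), so the signature is genuine.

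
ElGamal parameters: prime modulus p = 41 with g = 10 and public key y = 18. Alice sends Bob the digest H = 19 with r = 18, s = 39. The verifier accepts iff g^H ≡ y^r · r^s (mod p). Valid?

Left side g^H mod p:
10^2 = 100 ≡ 18
10^4 ≡ 18^2 = 324 ≡ 37
10^8 ≡ 37^2 = 1369 ≡ 16
10^16 ≡ 16^2 = 256 ≡ 10
19 = 16 + 2 + 1, so 10^19 ≡ 10·18·10 ≡ 37 (mod 41)
Right side y^r · r^s mod p:
18^2 = 324 ≡ 37
18^4 ≡ 37^2 = 1369 ≡ 16
18^8 ≡ 16^2 = 256 ≡ 10
18^16 ≡ 10^2 = 100 ≡ 18
18 = 16 + 2, so 18^18 ≡ 18·37 ≡ 10 (mod 41)
18^2 = 324 ≡ 37
18^4 ≡ 37^2 = 1369 ≡ 16
18^8 ≡ 16^2 = 256 ≡ 10
18^16 ≡ 10^2 = 100 ≡ 18
18^32 ≡ 18^2 = 324 ≡ 37
39 = 32 + 4 + 2 + 1, so 18^39 ≡ 37·16·37·18 ≡ 16 (mod 41)
10·16 = 160 ≡ 37 (mod 41)
37 ≡ 37 (mod 41), so the signature is genuine.

yes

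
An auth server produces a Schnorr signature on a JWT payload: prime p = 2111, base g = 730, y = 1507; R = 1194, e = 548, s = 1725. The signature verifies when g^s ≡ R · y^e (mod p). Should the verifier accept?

reject

g^s mod p:
Squares mod 2111: 730^1≡730, 730^2≡928, 730^4≡2007, 730^8≡261, 730^16≡569, 730^32≡778, 730^64≡1538, 730^128≡1124, 730^256≡998, 730^512≡1723, 730^1024≡663
1725 = 1024 + 512 + 128 + 32 + 16 + 8 + 4 + 1, so 730^1725 ≡ 663·1723·1124·778·569·261·2007·730 ≡ 20 (mod 2111)
R · y^e mod p:
Squares mod 2111: 1507^1≡1507, 1507^2≡1724, 1507^4≡1999, 1507^8≡1989, 1507^16≡107, 1507^32≡894, 1507^64≡1278, 1507^128≡1481, 1507^256≡32, 1507^512≡1024
548 = 512 + 32 + 4, so 1507^548 ≡ 1024·894·1999 ≡ 198 (mod 2111)
1194·198 = 236412 ≡ 2091 (mod 2111)
20 ≠ 2091; the check fails.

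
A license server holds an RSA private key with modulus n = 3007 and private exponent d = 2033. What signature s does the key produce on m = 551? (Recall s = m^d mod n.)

2377

Squares mod 3007: m^1≡551, m^2≡2901, m^4≡2215, m^8≡1808, m^16≡255, m^32≡1878, m^64≡2680, m^128≡1684, m^256≡255, m^512≡1878, m^1024≡2680
2033 = 1024 + 512 + 256 + 128 + 64 + 32 + 16 + 1, so m^2033 ≡ 2680·1878·255·1684·2680·1878·255·551 ≡ 2377 (mod 3007)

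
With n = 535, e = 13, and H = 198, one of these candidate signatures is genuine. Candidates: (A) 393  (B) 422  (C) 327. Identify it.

Candidate A: Squares mod 535: 393^1≡393, 393^2≡369, 393^4≡271, 393^8≡146; 13 = 8 + 4 + 1, so 393^13 ≡ 146·271·393 ≡ 198 (mod 535)
  → matches H = 198
Candidate B: Squares mod 535: 422^1≡422, 422^2≡464, 422^4≡226, 422^8≡251; 13 = 8 + 4 + 1, so 422^13 ≡ 251·226·422 ≡ 332 (mod 535)
Candidate C: Squares mod 535: 327^1≡327, 327^2≡464, 327^4≡226, 327^8≡251; 13 = 8 + 4 + 1, so 327^13 ≡ 251·226·327 ≡ 417 (mod 535)

A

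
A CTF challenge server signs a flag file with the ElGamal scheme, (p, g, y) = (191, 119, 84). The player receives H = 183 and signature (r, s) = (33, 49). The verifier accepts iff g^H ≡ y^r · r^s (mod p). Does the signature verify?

Left side g^H mod p:
119^2 = 14161 ≡ 27
119^4 ≡ 27^2 = 729 ≡ 156
119^8 ≡ 156^2 = 24336 ≡ 79
119^16 ≡ 79^2 = 6241 ≡ 129
119^32 ≡ 129^2 = 16641 ≡ 24
119^64 ≡ 24^2 = 576 ≡ 3
119^128 ≡ 3^2 = 9
183 = 128 + 32 + 16 + 4 + 2 + 1, so 119^183 ≡ 9·24·129·156·27·119 ≡ 178 (mod 191)
Right side y^r · r^s mod p:
84^2 = 7056 ≡ 180
84^4 ≡ 180^2 = 32400 ≡ 121
84^8 ≡ 121^2 = 14641 ≡ 125
84^16 ≡ 125^2 = 15625 ≡ 154
84^32 ≡ 154^2 = 23716 ≡ 32
33 = 32 + 1, so 84^33 ≡ 32·84 ≡ 14 (mod 191)
33^2 = 1089 ≡ 134
33^4 ≡ 134^2 = 17956 ≡ 2
33^8 ≡ 2^2 = 4
33^16 ≡ 4^2 = 16
33^32 ≡ 16^2 = 256 ≡ 65
49 = 32 + 16 + 1, so 33^49 ≡ 65·16·33 ≡ 131 (mod 191)
14·131 = 1834 ≡ 115 (mod 191)
178 ≠ 115, so verification fails.

does not verify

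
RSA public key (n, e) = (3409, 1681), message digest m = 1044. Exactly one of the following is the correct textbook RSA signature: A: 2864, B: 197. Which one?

Candidate A: Squares mod 3409: 2864^1≡2864, 2864^2≡442, 2864^4≡1051, 2864^8≡85, 2864^16≡407, 2864^32≡2017, 2864^64≡1352, 2864^128≡680, 2864^256≡2185, 2864^512≡1625, 2864^1024≡2059; 1681 = 1024 + 512 + 128 + 16 + 1, so 2864^1681 ≡ 2059·1625·680·407·2864 ≡ 3053 (mod 3409)
Candidate B: Squares mod 3409: 197^1≡197, 197^2≡1310, 197^4≡1373, 197^8≡3361, 197^16≡2304, 197^32≡603, 197^64≡2255, 197^128≡2206, 197^256≡1793, 197^512≡162, 197^1024≡2381; 1681 = 1024 + 512 + 128 + 16 + 1, so 197^1681 ≡ 2381·162·2206·2304·197 ≡ 1044 (mod 3409)
  → matches m = 1044

B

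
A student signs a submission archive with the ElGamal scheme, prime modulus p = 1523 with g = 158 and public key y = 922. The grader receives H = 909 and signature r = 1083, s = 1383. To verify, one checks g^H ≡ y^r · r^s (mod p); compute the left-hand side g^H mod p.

158^909 mod 1523 = 698

698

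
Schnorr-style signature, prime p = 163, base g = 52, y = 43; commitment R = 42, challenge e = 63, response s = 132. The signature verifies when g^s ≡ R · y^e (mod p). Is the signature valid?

invalid

g^s mod p:
52^132 mod 163 = 25
R · y^e mod p:
43^63 mod 163 = 38
42·38 = 1596 ≡ 129 (mod 163)
25 ≠ 129; the check fails.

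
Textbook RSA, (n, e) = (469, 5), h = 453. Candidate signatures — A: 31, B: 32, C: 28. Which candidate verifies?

Candidate A: Squares mod 469: 31^1≡31, 31^2≡23, 31^4≡60; 5 = 4 + 1, so 31^5 ≡ 60·31 ≡ 453 (mod 469)
  → matches h = 453
Candidate B: Squares mod 469: 32^1≡32, 32^2≡86, 32^4≡361; 5 = 4 + 1, so 32^5 ≡ 361·32 ≡ 296 (mod 469)
Candidate C: Squares mod 469: 28^1≡28, 28^2≡315, 28^4≡266; 5 = 4 + 1, so 28^5 ≡ 266·28 ≡ 413 (mod 469)

A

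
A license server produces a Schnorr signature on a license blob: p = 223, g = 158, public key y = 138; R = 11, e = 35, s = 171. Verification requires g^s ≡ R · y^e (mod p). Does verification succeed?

fails

g^s mod p:
158^2 = 24964 ≡ 211
158^4 ≡ 211^2 = 44521 ≡ 144
158^8 ≡ 144^2 = 20736 ≡ 220
158^16 ≡ 220^2 = 48400 ≡ 9
158^32 ≡ 9^2 = 81
158^64 ≡ 81^2 = 6561 ≡ 94
158^128 ≡ 94^2 = 8836 ≡ 139
171 = 128 + 32 + 8 + 2 + 1, so 158^171 ≡ 139·81·220·211·158 ≡ 52 (mod 223)
R · y^e mod p:
138^2 = 19044 ≡ 89
138^4 ≡ 89^2 = 7921 ≡ 116
138^8 ≡ 116^2 = 13456 ≡ 76
138^16 ≡ 76^2 = 5776 ≡ 201
138^32 ≡ 201^2 = 40401 ≡ 38
35 = 32 + 2 + 1, so 138^35 ≡ 38·89·138 ≡ 200 (mod 223)
11·200 = 2200 ≡ 193 (mod 223)
52 ≠ 193; the check fails.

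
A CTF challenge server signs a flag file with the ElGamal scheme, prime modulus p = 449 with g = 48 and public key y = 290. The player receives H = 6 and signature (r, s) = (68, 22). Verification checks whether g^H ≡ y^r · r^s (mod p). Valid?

yes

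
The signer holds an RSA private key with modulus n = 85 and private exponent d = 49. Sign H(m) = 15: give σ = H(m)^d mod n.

15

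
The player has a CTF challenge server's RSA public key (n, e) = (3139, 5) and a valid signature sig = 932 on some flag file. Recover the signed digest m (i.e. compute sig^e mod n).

sig^2 ≡ 932^2 = 868624 ≡ 2260
sig^4 ≡ 2260^2 = 5107600 ≡ 447
5 = 4 + 1, so sig^5 ≡ 447·932 ≡ 2256 (mod 3139)

2256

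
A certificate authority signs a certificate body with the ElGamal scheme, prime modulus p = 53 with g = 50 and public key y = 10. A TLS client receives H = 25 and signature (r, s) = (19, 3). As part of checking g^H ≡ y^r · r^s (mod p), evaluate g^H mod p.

Squares mod 53: 50^1≡50, 50^2≡9, 50^4≡28, 50^8≡42, 50^16≡15
25 = 16 + 8 + 1, so 50^25 ≡ 15·42·50 ≡ 18 (mod 53)

18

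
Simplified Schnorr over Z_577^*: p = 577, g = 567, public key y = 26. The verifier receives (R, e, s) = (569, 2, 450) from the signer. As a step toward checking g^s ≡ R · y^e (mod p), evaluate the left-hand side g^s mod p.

Squares mod 577: 567^1≡567, 567^2≡100, 567^4≡191, 567^8≡130, 567^16≡167, 567^32≡193, 567^64≡321, 567^128≡335, 567^256≡287
450 = 256 + 128 + 64 + 2, so 567^450 ≡ 287·335·321·100 ≡ 362 (mod 577)

362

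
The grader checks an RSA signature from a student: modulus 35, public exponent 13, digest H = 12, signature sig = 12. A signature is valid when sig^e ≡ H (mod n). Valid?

Squares mod 35: sig^1≡12, sig^2≡4, sig^4≡16, sig^8≡11
13 = 8 + 4 + 1, so sig^13 ≡ 11·16·12 ≡ 12 (mod 35)
Since 12 equals the digest 12, verification succeeds.

yes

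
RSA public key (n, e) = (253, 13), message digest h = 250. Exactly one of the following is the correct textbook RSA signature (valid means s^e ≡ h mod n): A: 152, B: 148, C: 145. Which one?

C

Candidate A: Squares mod 253: 152^1≡152, 152^2≡81, 152^4≡236, 152^8≡36; 13 = 8 + 4 + 1, so 152^13 ≡ 36·236·152 ≡ 80 (mod 253)
Candidate B: Squares mod 253: 148^1≡148, 148^2≡146, 148^4≡64, 148^8≡48; 13 = 8 + 4 + 1, so 148^13 ≡ 48·64·148 ≡ 15 (mod 253)
Candidate C: Squares mod 253: 145^1≡145, 145^2≡26, 145^4≡170, 145^8≡58; 13 = 8 + 4 + 1, so 145^13 ≡ 58·170·145 ≡ 250 (mod 253)
  → matches h = 250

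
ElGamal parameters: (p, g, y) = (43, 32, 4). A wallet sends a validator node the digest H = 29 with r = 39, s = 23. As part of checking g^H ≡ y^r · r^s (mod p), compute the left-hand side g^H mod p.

32

Squares mod 43: 32^1≡32, 32^2≡35, 32^4≡21, 32^8≡11, 32^16≡35
29 = 16 + 8 + 4 + 1, so 32^29 ≡ 35·11·21·32 ≡ 32 (mod 43)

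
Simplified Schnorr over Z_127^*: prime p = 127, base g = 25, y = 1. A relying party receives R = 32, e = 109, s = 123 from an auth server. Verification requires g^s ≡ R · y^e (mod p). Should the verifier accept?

accept

g^s mod p:
Squares mod 127: 25^1≡25, 25^2≡117, 25^4≡100, 25^8≡94, 25^16≡73, 25^32≡122, 25^64≡25
123 = 64 + 32 + 16 + 8 + 2 + 1, so 25^123 ≡ 25·122·73·94·117·25 ≡ 32 (mod 127)
R · y^e mod p:
Squares mod 127: 1^1≡1, 1^2≡1, 1^4≡1, 1^8≡1, 1^16≡1, 1^32≡1, 1^64≡1
109 = 64 + 32 + 8 + 4 + 1, so 1^109 ≡ 1·1·1·1·1 ≡ 1 (mod 127)
32·1 = 32 ≡ 32 (mod 127)
32 ≡ 32 (mod 127); signature holds.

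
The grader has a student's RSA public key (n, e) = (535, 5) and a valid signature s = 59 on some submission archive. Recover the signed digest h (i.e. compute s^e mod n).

s^2 ≡ 59^2 = 3481 ≡ 271
s^4 ≡ 271^2 = 73441 ≡ 146
5 = 4 + 1, so s^5 ≡ 146·59 ≡ 54 (mod 535)

54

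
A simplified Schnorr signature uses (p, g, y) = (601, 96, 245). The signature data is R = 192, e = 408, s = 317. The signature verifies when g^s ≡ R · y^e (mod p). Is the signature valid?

g^s mod p:
96^2 = 9216 ≡ 201
96^4 ≡ 201^2 = 40401 ≡ 134
96^8 ≡ 134^2 = 17956 ≡ 527
96^16 ≡ 527^2 = 277729 ≡ 67
96^32 ≡ 67^2 = 4489 ≡ 282
96^64 ≡ 282^2 = 79524 ≡ 192
96^128 ≡ 192^2 = 36864 ≡ 203
96^256 ≡ 203^2 = 41209 ≡ 341
317 = 256 + 32 + 16 + 8 + 4 + 1, so 96^317 ≡ 341·282·67·527·134·96 ≡ 422 (mod 601)
R · y^e mod p:
245^2 = 60025 ≡ 526
245^4 ≡ 526^2 = 276676 ≡ 216
245^8 ≡ 216^2 = 46656 ≡ 379
245^16 ≡ 379^2 = 143641 ≡ 2
245^32 ≡ 2^2 = 4
245^64 ≡ 4^2 = 16
245^128 ≡ 16^2 = 256
245^256 ≡ 256^2 = 65536 ≡ 27
408 = 256 + 128 + 16 + 8, so 245^408 ≡ 27·256·2·379 ≡ 379 (mod 601)
192·379 = 72768 ≡ 47 (mod 601)
422 ≠ 47; the check fails.

invalid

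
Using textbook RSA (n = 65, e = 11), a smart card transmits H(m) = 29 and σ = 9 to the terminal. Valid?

σ^2 ≡ 9^2 = 81 ≡ 16
σ^4 ≡ 16^2 = 256 ≡ 61
σ^8 ≡ 61^2 = 3721 ≡ 16
11 = 8 + 2 + 1, so σ^11 ≡ 16·16·9 ≡ 29 (mod 65)
Since 29 equals the digest 29, verification succeeds.

yes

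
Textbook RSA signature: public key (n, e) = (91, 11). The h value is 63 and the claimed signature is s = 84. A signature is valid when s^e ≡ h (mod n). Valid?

s^11 mod 91 = 63
s^11 mod 91 = 63 matches h.

yes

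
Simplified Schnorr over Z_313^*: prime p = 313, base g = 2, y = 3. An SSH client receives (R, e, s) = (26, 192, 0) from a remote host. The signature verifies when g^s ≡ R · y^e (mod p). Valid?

no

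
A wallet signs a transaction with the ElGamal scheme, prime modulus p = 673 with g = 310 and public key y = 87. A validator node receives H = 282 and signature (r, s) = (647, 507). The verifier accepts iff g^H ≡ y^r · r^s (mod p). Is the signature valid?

invalid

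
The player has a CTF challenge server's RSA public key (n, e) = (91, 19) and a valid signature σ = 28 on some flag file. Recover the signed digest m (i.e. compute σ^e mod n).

σ^2 ≡ 28^2 = 784 ≡ 56
σ^4 ≡ 56^2 = 3136 ≡ 42
σ^8 ≡ 42^2 = 1764 ≡ 35
σ^16 ≡ 35^2 = 1225 ≡ 42
19 = 16 + 2 + 1, so σ^19 ≡ 42·56·28 ≡ 63 (mod 91)

63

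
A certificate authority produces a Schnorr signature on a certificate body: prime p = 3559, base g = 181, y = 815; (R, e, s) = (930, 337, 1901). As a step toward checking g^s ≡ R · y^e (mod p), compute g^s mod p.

181^2 = 32761 ≡ 730
181^4 ≡ 730^2 = 532900 ≡ 2609
181^8 ≡ 2609^2 = 6806881 ≡ 2073
181^16 ≡ 2073^2 = 4297329 ≡ 1616
181^32 ≡ 1616^2 = 2611456 ≡ 2709
181^64 ≡ 2709^2 = 7338681 ≡ 23
181^128 ≡ 23^2 = 529
181^256 ≡ 529^2 = 279841 ≡ 2239
181^512 ≡ 2239^2 = 5013121 ≡ 2049
181^1024 ≡ 2049^2 = 4198401 ≡ 2340
1901 = 1024 + 512 + 256 + 64 + 32 + 8 + 4 + 1, so 181^1901 ≡ 2340·2049·2239·23·2709·2073·2609·181 ≡ 6 (mod 3559)

6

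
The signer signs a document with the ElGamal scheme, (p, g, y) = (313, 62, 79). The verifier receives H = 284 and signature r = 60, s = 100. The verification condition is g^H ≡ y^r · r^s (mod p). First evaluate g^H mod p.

62^2 = 3844 ≡ 88
62^4 ≡ 88^2 = 7744 ≡ 232
62^8 ≡ 232^2 = 53824 ≡ 301
62^16 ≡ 301^2 = 90601 ≡ 144
62^32 ≡ 144^2 = 20736 ≡ 78
62^64 ≡ 78^2 = 6084 ≡ 137
62^128 ≡ 137^2 = 18769 ≡ 302
62^256 ≡ 302^2 = 91204 ≡ 121
284 = 256 + 16 + 8 + 4, so 62^284 ≡ 121·144·301·232 ≡ 11 (mod 313)

11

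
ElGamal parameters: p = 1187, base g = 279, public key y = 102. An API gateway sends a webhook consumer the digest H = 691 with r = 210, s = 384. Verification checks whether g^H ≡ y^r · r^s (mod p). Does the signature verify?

Left side g^H mod p:
279^2 = 77841 ≡ 686
279^4 ≡ 686^2 = 470596 ≡ 544
279^8 ≡ 544^2 = 295936 ≡ 373
279^16 ≡ 373^2 = 139129 ≡ 250
279^32 ≡ 250^2 = 62500 ≡ 776
279^64 ≡ 776^2 = 602176 ≡ 367
279^128 ≡ 367^2 = 134689 ≡ 558
279^256 ≡ 558^2 = 311364 ≡ 370
279^512 ≡ 370^2 = 136900 ≡ 395
691 = 512 + 128 + 32 + 16 + 2 + 1, so 279^691 ≡ 395·558·776·250·686·279 ≡ 1018 (mod 1187)
Right side y^r · r^s mod p:
102^2 = 10404 ≡ 908
102^4 ≡ 908^2 = 824464 ≡ 686
102^8 ≡ 686^2 = 470596 ≡ 544
102^16 ≡ 544^2 = 295936 ≡ 373
102^32 ≡ 373^2 = 139129 ≡ 250
102^64 ≡ 250^2 = 62500 ≡ 776
102^128 ≡ 776^2 = 602176 ≡ 367
210 = 128 + 64 + 16 + 2, so 102^210 ≡ 367·776·373·908 ≡ 191 (mod 1187)
210^2 = 44100 ≡ 181
210^4 ≡ 181^2 = 32761 ≡ 712
210^8 ≡ 712^2 = 506944 ≡ 95
210^16 ≡ 95^2 = 9025 ≡ 716
210^32 ≡ 716^2 = 512656 ≡ 1059
210^64 ≡ 1059^2 = 1121481 ≡ 953
210^128 ≡ 953^2 = 908209 ≡ 154
210^256 ≡ 154^2 = 23716 ≡ 1163
384 = 256 + 128, so 210^384 ≡ 1163·154 ≡ 1052 (mod 1187)
191·1052 = 200932 ≡ 329 (mod 1187)
1018 ≠ 329, so verification fails.

does not verify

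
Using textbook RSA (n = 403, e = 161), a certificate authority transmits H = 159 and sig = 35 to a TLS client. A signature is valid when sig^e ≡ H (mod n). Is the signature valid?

Squares mod 403: sig^1≡35, sig^2≡16, sig^4≡256, sig^8≡250, sig^16≡35, sig^32≡16, sig^64≡256, sig^128≡250
161 = 128 + 32 + 1, so sig^161 ≡ 250·16·35 ≡ 159 (mod 403)
159 = H, so the signature checks out.

valid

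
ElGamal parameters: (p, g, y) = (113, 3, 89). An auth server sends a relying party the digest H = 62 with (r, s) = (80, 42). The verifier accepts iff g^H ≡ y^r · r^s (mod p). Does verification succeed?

passes

Left side g^H mod p:
3^62 mod 113 = 62
Right side y^r · r^s mod p:
89^80 mod 113 = 16
80^42 mod 113 = 18
16·18 = 288 ≡ 62 (mod 113)
62 ≡ 62 (mod 113), so the signature is genuine.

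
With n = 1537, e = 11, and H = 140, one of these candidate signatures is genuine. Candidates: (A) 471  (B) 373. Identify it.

B

Candidate A: 471^2 = 221841 ≡ 513; 471^4 ≡ 513^2 = 263169 ≡ 342; 471^8 ≡ 342^2 = 116964 ≡ 152; 11 = 8 + 2 + 1, so 471^11 ≡ 152·513·471 ≡ 81 (mod 1537)
Candidate B: 373^2 = 139129 ≡ 799; 373^4 ≡ 799^2 = 638401 ≡ 546; 373^8 ≡ 546^2 = 298116 ≡ 1475; 11 = 8 + 2 + 1, so 373^11 ≡ 1475·799·373 ≡ 140 (mod 1537)
  → matches H = 140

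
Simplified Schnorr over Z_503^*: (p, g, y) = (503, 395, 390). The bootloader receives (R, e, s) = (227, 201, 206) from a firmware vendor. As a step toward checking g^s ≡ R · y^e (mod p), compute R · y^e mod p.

291

390^2 = 152100 ≡ 194
390^4 ≡ 194^2 = 37636 ≡ 414
390^8 ≡ 414^2 = 171396 ≡ 376
390^16 ≡ 376^2 = 141376 ≡ 33
390^32 ≡ 33^2 = 1089 ≡ 83
390^64 ≡ 83^2 = 6889 ≡ 350
390^128 ≡ 350^2 = 122500 ≡ 271
201 = 128 + 64 + 8 + 1, so 390^201 ≡ 271·350·376·390 ≡ 409 (mod 503)
R · y^e ≡ 227·409 = 92843 ≡ 291 (mod 503)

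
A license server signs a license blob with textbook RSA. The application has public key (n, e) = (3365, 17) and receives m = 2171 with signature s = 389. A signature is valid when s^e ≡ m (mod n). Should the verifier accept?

reject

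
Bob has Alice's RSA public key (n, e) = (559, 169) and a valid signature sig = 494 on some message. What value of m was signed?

sig^2 ≡ 494^2 = 244036 ≡ 312
sig^4 ≡ 312^2 = 97344 ≡ 78
sig^8 ≡ 78^2 = 6084 ≡ 494
sig^16 ≡ 494^2 = 244036 ≡ 312
sig^32 ≡ 312^2 = 97344 ≡ 78
sig^64 ≡ 78^2 = 6084 ≡ 494
sig^128 ≡ 494^2 = 244036 ≡ 312
169 = 128 + 32 + 8 + 1, so sig^169 ≡ 312·78·494·494 ≡ 494 (mod 559)

494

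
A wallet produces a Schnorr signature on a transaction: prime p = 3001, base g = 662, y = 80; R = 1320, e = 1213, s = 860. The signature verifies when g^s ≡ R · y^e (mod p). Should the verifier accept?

g^s mod p:
Squares mod 3001: 662^1≡662, 662^2≡98, 662^4≡601, 662^8≡1081, 662^16≡1172, 662^32≡2127, 662^64≡1622, 662^128≡2008, 662^256≡1721, 662^512≡2855
860 = 512 + 256 + 64 + 16 + 8 + 4, so 662^860 ≡ 2855·1721·1622·1172·1081·601 ≡ 384 (mod 3001)
R · y^e mod p:
Squares mod 3001: 80^1≡80, 80^2≡398, 80^4≡2352, 80^8≡1061, 80^16≡346, 80^32≡2677, 80^64≡2942, 80^128≡480, 80^256≡2324, 80^512≡2177, 80^1024≡750
1213 = 1024 + 128 + 32 + 16 + 8 + 4 + 1, so 80^1213 ≡ 750·480·2677·346·1061·2352·80 ≡ 1037 (mod 3001)
1320·1037 = 1368840 ≡ 384 (mod 3001)
384 ≡ 384 (mod 3001); signature holds.

accept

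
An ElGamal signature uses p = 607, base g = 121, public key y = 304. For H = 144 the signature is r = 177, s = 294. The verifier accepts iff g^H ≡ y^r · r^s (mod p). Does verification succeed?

passes

Left side g^H mod p:
Squares mod 607: 121^1≡121, 121^2≡73, 121^4≡473, 121^8≡353, 121^16≡174, 121^32≡533, 121^64≡13, 121^128≡169
144 = 128 + 16, so 121^144 ≡ 169·174 ≡ 270 (mod 607)
Right side y^r · r^s mod p:
Squares mod 607: 304^1≡304, 304^2≡152, 304^4≡38, 304^8≡230, 304^16≡91, 304^32≡390, 304^64≡350, 304^128≡493
177 = 128 + 32 + 16 + 1, so 304^177 ≡ 493·390·91·304 ≡ 201 (mod 607)
Squares mod 607: 177^1≡177, 177^2≡372, 177^4≡595, 177^8≡144, 177^16≡98, 177^32≡499, 177^64≡131, 177^128≡165, 177^256≡517
294 = 256 + 32 + 4 + 2, so 177^294 ≡ 517·499·595·372 ≡ 101 (mod 607)
201·101 = 20301 ≡ 270 (mod 607)
270 ≡ 270 (mod 607), so the signature is genuine.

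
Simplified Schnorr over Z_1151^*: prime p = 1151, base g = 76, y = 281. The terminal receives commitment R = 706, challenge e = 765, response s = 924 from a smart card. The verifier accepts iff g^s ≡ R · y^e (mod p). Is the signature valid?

g^s mod p:
76^2 = 5776 ≡ 21
76^4 ≡ 21^2 = 441
76^8 ≡ 441^2 = 194481 ≡ 1113
76^16 ≡ 1113^2 = 1238769 ≡ 293
76^32 ≡ 293^2 = 85849 ≡ 675
76^64 ≡ 675^2 = 455625 ≡ 980
76^128 ≡ 980^2 = 960400 ≡ 466
76^256 ≡ 466^2 = 217156 ≡ 768
76^512 ≡ 768^2 = 589824 ≡ 512
924 = 512 + 256 + 128 + 16 + 8 + 4, so 76^924 ≡ 512·768·466·293·1113·441 ≡ 1117 (mod 1151)
R · y^e mod p:
281^2 = 78961 ≡ 693
281^4 ≡ 693^2 = 480249 ≡ 282
281^8 ≡ 282^2 = 79524 ≡ 105
281^16 ≡ 105^2 = 11025 ≡ 666
281^32 ≡ 666^2 = 443556 ≡ 421
281^64 ≡ 421^2 = 177241 ≡ 1138
281^128 ≡ 1138^2 = 1295044 ≡ 169
281^256 ≡ 169^2 = 28561 ≡ 937
281^512 ≡ 937^2 = 877969 ≡ 907
765 = 512 + 128 + 64 + 32 + 16 + 8 + 4 + 1, so 281^765 ≡ 907·169·1138·421·666·105·282·281 ≡ 244 (mod 1151)
706·244 = 172264 ≡ 765 (mod 1151)
1117 ≠ 765; the check fails.

invalid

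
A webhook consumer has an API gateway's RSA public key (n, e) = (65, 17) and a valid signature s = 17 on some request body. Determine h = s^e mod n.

62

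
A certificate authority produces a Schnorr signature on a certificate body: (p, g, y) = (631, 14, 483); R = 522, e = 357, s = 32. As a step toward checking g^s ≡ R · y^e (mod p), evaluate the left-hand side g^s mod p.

331

Squares mod 631: 14^1≡14, 14^2≡196, 14^4≡556, 14^8≡577, 14^16≡392, 14^32≡331
14^32 ≡ 331 (mod 631)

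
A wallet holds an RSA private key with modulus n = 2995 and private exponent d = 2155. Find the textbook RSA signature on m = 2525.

690

Squares mod 2995: m^1≡2525, m^2≡2265, m^4≡2785, m^8≡2170, m^16≡760, m^32≡2560, m^64≡540, m^128≡1085, m^256≡190, m^512≡160, m^1024≡1640, m^2048≡90
2155 = 2048 + 64 + 32 + 8 + 2 + 1, so m^2155 ≡ 90·540·2560·2170·2265·2525 ≡ 690 (mod 2995)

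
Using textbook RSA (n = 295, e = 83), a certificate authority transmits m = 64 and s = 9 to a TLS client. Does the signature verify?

verifies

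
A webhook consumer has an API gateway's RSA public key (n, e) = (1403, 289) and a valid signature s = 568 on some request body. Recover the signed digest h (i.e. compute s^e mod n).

646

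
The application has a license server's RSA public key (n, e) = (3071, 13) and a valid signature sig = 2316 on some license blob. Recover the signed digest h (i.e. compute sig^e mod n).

sig^13 mod 3071 = 1349

1349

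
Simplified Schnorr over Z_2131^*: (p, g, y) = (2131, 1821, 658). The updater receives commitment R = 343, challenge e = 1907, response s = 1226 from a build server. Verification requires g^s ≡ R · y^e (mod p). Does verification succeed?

passes

g^s mod p:
Squares mod 2131: 1821^1≡1821, 1821^2≡205, 1821^4≡1536, 1821^8≡279, 1821^16≡1125, 1821^32≡1942, 1821^64≡1625, 1821^128≡316, 1821^256≡1830, 1821^512≡1099, 1821^1024≡1655
1226 = 1024 + 128 + 64 + 8 + 2, so 1821^1226 ≡ 1655·316·1625·279·205 ≡ 312 (mod 2131)
R · y^e mod p:
Squares mod 2131: 658^1≡658, 658^2≡371, 658^4≡1257, 658^8≡978, 658^16≡1796, 658^32≡1413, 658^64≡1953, 658^128≡1850, 658^256≡114, 658^512≡210, 658^1024≡1480
1907 = 1024 + 512 + 256 + 64 + 32 + 16 + 2 + 1, so 658^1907 ≡ 1480·210·114·1953·1413·1796·371·658 ≡ 529 (mod 2131)
343·529 = 181447 ≡ 312 (mod 2131)
312 ≡ 312 (mod 2131); signature holds.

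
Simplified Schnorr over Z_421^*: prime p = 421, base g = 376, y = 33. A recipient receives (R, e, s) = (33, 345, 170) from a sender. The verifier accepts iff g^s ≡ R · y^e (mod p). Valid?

yes

g^s mod p:
Squares mod 421: 376^1≡376, 376^2≡341, 376^4≡85, 376^8≡68, 376^16≡414, 376^32≡49, 376^64≡296, 376^128≡48
170 = 128 + 32 + 8 + 2, so 376^170 ≡ 48·49·68·341 ≡ 152 (mod 421)
R · y^e mod p:
Squares mod 421: 33^1≡33, 33^2≡247, 33^4≡385, 33^8≡33, 33^16≡247, 33^32≡385, 33^64≡33, 33^128≡247, 33^256≡385
345 = 256 + 64 + 16 + 8 + 1, so 33^345 ≡ 385·33·247·33·33 ≡ 247 (mod 421)
33·247 = 8151 ≡ 152 (mod 421)
152 ≡ 152 (mod 421); signature holds.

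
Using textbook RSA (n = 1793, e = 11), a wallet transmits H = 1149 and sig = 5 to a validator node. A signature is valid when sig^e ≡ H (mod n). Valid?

yes

sig^2 ≡ 5^2 = 25
sig^4 ≡ 25^2 = 625
sig^8 ≡ 625^2 = 390625 ≡ 1544
11 = 8 + 2 + 1, so sig^11 ≡ 1544·25·5 ≡ 1149 (mod 1793)
sig^11 mod 1793 = 1149 matches H.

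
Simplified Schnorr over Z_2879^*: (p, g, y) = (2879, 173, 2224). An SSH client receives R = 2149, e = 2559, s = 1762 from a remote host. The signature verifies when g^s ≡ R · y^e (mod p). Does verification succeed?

passes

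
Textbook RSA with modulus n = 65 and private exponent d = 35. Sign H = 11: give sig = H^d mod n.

6

H^35 mod 65 = 6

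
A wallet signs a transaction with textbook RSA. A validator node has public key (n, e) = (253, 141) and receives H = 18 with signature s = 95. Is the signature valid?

valid

s^2 ≡ 95^2 = 9025 ≡ 170
s^4 ≡ 170^2 = 28900 ≡ 58
s^8 ≡ 58^2 = 3364 ≡ 75
s^16 ≡ 75^2 = 5625 ≡ 59
s^32 ≡ 59^2 = 3481 ≡ 192
s^64 ≡ 192^2 = 36864 ≡ 179
s^128 ≡ 179^2 = 32041 ≡ 163
141 = 128 + 8 + 4 + 1, so s^141 ≡ 163·75·58·95 ≡ 18 (mod 253)
Since 18 equals the digest 18, verification succeeds.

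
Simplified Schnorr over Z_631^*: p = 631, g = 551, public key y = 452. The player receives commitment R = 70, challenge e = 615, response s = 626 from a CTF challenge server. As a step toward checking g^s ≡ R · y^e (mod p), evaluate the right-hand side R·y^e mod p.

452^2 = 204304 ≡ 491
452^4 ≡ 491^2 = 241081 ≡ 39
452^8 ≡ 39^2 = 1521 ≡ 259
452^16 ≡ 259^2 = 67081 ≡ 195
452^32 ≡ 195^2 = 38025 ≡ 165
452^64 ≡ 165^2 = 27225 ≡ 92
452^128 ≡ 92^2 = 8464 ≡ 261
452^256 ≡ 261^2 = 68121 ≡ 604
452^512 ≡ 604^2 = 364816 ≡ 98
615 = 512 + 64 + 32 + 4 + 2 + 1, so 452^615 ≡ 98·92·165·39·491·452 ≡ 190 (mod 631)
R · y^e ≡ 70·190 = 13300 ≡ 49 (mod 631)

49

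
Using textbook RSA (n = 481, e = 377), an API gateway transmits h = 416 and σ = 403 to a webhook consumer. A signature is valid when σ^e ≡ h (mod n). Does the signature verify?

verifies

Squares mod 481: σ^1≡403, σ^2≡312, σ^4≡182, σ^8≡416, σ^16≡377, σ^32≡234, σ^64≡403, σ^128≡312, σ^256≡182
377 = 256 + 64 + 32 + 16 + 8 + 1, so σ^377 ≡ 182·403·234·377·416·403 ≡ 416 (mod 481)
416 = h, so the signature checks out.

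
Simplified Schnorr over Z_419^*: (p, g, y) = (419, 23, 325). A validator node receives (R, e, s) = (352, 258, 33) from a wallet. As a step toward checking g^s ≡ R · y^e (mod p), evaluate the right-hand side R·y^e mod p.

7

325^2 = 105625 ≡ 37
325^4 ≡ 37^2 = 1369 ≡ 112
325^8 ≡ 112^2 = 12544 ≡ 393
325^16 ≡ 393^2 = 154449 ≡ 257
325^32 ≡ 257^2 = 66049 ≡ 266
325^64 ≡ 266^2 = 70756 ≡ 364
325^128 ≡ 364^2 = 132496 ≡ 92
325^256 ≡ 92^2 = 8464 ≡ 84
258 = 256 + 2, so 325^258 ≡ 84·37 ≡ 175 (mod 419)
R · y^e ≡ 352·175 = 61600 ≡ 7 (mod 419)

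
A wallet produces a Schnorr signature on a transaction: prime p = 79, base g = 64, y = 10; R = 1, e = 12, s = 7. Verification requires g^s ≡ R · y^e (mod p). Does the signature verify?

verifies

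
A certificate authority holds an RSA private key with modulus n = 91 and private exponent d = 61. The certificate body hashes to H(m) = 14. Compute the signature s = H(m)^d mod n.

14

(H(m))^2 ≡ 14^2 = 196 ≡ 14
(H(m))^4 ≡ 14^2 = 196 ≡ 14
(H(m))^8 ≡ 14^2 = 196 ≡ 14
(H(m))^16 ≡ 14^2 = 196 ≡ 14
(H(m))^32 ≡ 14^2 = 196 ≡ 14
61 = 32 + 16 + 8 + 4 + 1, so (H(m))^61 ≡ 14·14·14·14·14 ≡ 14 (mod 91)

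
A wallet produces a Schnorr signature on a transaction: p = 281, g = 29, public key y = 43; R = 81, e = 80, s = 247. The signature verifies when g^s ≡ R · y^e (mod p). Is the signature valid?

valid

g^s mod p:
29^247 mod 281 = 2
R · y^e mod p:
43^80 mod 281 = 59
81·59 = 4779 ≡ 2 (mod 281)
2 ≡ 2 (mod 281); signature holds.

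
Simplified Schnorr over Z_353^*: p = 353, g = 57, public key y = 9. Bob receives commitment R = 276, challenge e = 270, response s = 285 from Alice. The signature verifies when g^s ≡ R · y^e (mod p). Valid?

yes

g^s mod p:
57^285 mod 353 = 138
R · y^e mod p:
9^270 mod 353 = 177
276·177 = 48852 ≡ 138 (mod 353)
138 ≡ 138 (mod 353); signature holds.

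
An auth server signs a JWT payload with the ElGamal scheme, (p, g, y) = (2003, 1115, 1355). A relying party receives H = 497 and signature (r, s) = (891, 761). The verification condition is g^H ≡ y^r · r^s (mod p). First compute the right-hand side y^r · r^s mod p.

538

1355^2 = 1836025 ≡ 1277
1355^4 ≡ 1277^2 = 1630729 ≡ 287
1355^8 ≡ 287^2 = 82369 ≡ 246
1355^16 ≡ 246^2 = 60516 ≡ 426
1355^32 ≡ 426^2 = 181476 ≡ 1206
1355^64 ≡ 1206^2 = 1454436 ≡ 258
1355^128 ≡ 258^2 = 66564 ≡ 465
1355^256 ≡ 465^2 = 216225 ≡ 1904
1355^512 ≡ 1904^2 = 3625216 ≡ 1789
891 = 512 + 256 + 64 + 32 + 16 + 8 + 2 + 1, so 1355^891 ≡ 1789·1904·258·1206·426·246·1277·1355 ≡ 485 (mod 2003)
891^2 = 793881 ≡ 693
891^4 ≡ 693^2 = 480249 ≡ 1532
891^8 ≡ 1532^2 = 2347024 ≡ 1511
891^16 ≡ 1511^2 = 2283121 ≡ 1704
891^32 ≡ 1704^2 = 2903616 ≡ 1269
891^64 ≡ 1269^2 = 1610361 ≡ 1952
891^128 ≡ 1952^2 = 3810304 ≡ 598
891^256 ≡ 598^2 = 357604 ≡ 1070
891^512 ≡ 1070^2 = 1144900 ≡ 1187
761 = 512 + 128 + 64 + 32 + 16 + 8 + 1, so 891^761 ≡ 1187·598·1952·1269·1704·1511·891 ≡ 1174 (mod 2003)
y^r · r^s ≡ 485·1174 = 569390 ≡ 538 (mod 2003)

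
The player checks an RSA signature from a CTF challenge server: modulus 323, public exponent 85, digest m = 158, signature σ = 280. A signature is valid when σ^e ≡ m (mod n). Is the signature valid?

Squares mod 323: σ^1≡280, σ^2≡234, σ^4≡169, σ^8≡137, σ^16≡35, σ^32≡256, σ^64≡290
85 = 64 + 16 + 4 + 1, so σ^85 ≡ 290·35·169·280 ≡ 230 (mod 323)
σ^85 mod 323 = 230, but m = 158.

invalid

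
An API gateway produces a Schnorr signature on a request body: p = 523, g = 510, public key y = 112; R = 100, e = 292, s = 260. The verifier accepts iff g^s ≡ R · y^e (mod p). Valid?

yes

g^s mod p:
510^2 = 260100 ≡ 169
510^4 ≡ 169^2 = 28561 ≡ 319
510^8 ≡ 319^2 = 101761 ≡ 299
510^16 ≡ 299^2 = 89401 ≡ 491
510^32 ≡ 491^2 = 241081 ≡ 501
510^64 ≡ 501^2 = 251001 ≡ 484
510^128 ≡ 484^2 = 234256 ≡ 475
510^256 ≡ 475^2 = 225625 ≡ 212
260 = 256 + 4, so 510^260 ≡ 212·319 ≡ 161 (mod 523)
R · y^e mod p:
112^2 = 12544 ≡ 515
112^4 ≡ 515^2 = 265225 ≡ 64
112^8 ≡ 64^2 = 4096 ≡ 435
112^16 ≡ 435^2 = 189225 ≡ 422
112^32 ≡ 422^2 = 178084 ≡ 264
112^64 ≡ 264^2 = 69696 ≡ 137
112^128 ≡ 137^2 = 18769 ≡ 464
112^256 ≡ 464^2 = 215296 ≡ 343
292 = 256 + 32 + 4, so 112^292 ≡ 343·264·64 ≡ 488 (mod 523)
100·488 = 48800 ≡ 161 (mod 523)
161 ≡ 161 (mod 523); signature holds.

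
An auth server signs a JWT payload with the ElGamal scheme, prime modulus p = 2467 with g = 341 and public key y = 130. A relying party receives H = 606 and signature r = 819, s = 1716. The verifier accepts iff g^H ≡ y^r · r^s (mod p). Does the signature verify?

verifies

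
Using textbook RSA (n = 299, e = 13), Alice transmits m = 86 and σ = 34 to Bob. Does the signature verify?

verifies

Squares mod 299: σ^1≡34, σ^2≡259, σ^4≡105, σ^8≡261
13 = 8 + 4 + 1, so σ^13 ≡ 261·105·34 ≡ 86 (mod 299)
86 = m, so the signature checks out.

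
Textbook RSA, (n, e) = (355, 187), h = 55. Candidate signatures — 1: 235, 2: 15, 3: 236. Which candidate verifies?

Candidate 1: Squares mod 355: 235^1≡235, 235^2≡200, 235^4≡240, 235^8≡90, 235^16≡290, 235^32≡320, 235^64≡160, 235^128≡40; 187 = 128 + 32 + 16 + 8 + 2 + 1, so 235^187 ≡ 40·320·290·90·200·235 ≡ 55 (mod 355)
  → matches h = 55
Candidate 2: Squares mod 355: 15^1≡15, 15^2≡225, 15^4≡215, 15^8≡75, 15^16≡300, 15^32≡185, 15^64≡145, 15^128≡80; 187 = 128 + 32 + 16 + 8 + 2 + 1, so 15^187 ≡ 80·185·300·75·225·15 ≡ 150 (mod 355)
Candidate 3: Squares mod 355: 236^1≡236, 236^2≡316, 236^4≡101, 236^8≡261, 236^16≡316, 236^32≡101, 236^64≡261, 236^128≡316; 187 = 128 + 32 + 16 + 8 + 2 + 1, so 236^187 ≡ 316·101·316·261·316·236 ≡ 51 (mod 355)

1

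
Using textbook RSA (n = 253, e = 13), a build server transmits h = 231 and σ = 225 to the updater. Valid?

σ^2 ≡ 225^2 = 50625 ≡ 25
σ^4 ≡ 25^2 = 625 ≡ 119
σ^8 ≡ 119^2 = 14161 ≡ 246
13 = 8 + 4 + 1, so σ^13 ≡ 246·119·225 ≡ 48 (mod 253)
The recovered value 48 does not match the digest 231.

no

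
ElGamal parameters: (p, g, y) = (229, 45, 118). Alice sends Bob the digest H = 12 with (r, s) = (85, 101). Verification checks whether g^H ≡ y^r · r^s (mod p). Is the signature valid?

Left side g^H mod p:
45^2 = 2025 ≡ 193
45^4 ≡ 193^2 = 37249 ≡ 151
45^8 ≡ 151^2 = 22801 ≡ 130
12 = 8 + 4, so 45^12 ≡ 130·151 ≡ 165 (mod 229)
Right side y^r · r^s mod p:
118^2 = 13924 ≡ 184
118^4 ≡ 184^2 = 33856 ≡ 193
118^8 ≡ 193^2 = 37249 ≡ 151
118^16 ≡ 151^2 = 22801 ≡ 130
118^32 ≡ 130^2 = 16900 ≡ 183
118^64 ≡ 183^2 = 33489 ≡ 55
85 = 64 + 16 + 4 + 1, so 118^85 ≡ 55·130·193·118 ≡ 215 (mod 229)
85^2 = 7225 ≡ 126
85^4 ≡ 126^2 = 15876 ≡ 75
85^8 ≡ 75^2 = 5625 ≡ 129
85^16 ≡ 129^2 = 16641 ≡ 153
85^32 ≡ 153^2 = 23409 ≡ 51
85^64 ≡ 51^2 = 2601 ≡ 82
101 = 64 + 32 + 4 + 1, so 85^101 ≡ 82·51·75·85 ≡ 70 (mod 229)
215·70 = 15050 ≡ 165 (mod 229)
165 ≡ 165 (mod 229), so the signature is genuine.

valid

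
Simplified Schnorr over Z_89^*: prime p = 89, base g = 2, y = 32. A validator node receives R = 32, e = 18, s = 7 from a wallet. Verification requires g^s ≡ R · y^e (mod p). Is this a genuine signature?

genuine

g^s mod p:
2^2 = 4
2^4 ≡ 4^2 = 16
7 = 4 + 2 + 1, so 2^7 ≡ 16·4·2 ≡ 39 (mod 89)
R · y^e mod p:
32^2 = 1024 ≡ 45
32^4 ≡ 45^2 = 2025 ≡ 67
32^8 ≡ 67^2 = 4489 ≡ 39
32^16 ≡ 39^2 = 1521 ≡ 8
18 = 16 + 2, so 32^18 ≡ 8·45 ≡ 4 (mod 89)
32·4 = 128 ≡ 39 (mod 89)
39 ≡ 39 (mod 89); signature holds.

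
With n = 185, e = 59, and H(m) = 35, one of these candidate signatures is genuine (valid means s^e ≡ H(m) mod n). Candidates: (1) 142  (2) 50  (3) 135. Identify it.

3

Candidate 1: Squares mod 185: 142^1≡142, 142^2≡184, 142^4≡1, 142^8≡1, 142^16≡1, 142^32≡1; 59 = 32 + 16 + 8 + 2 + 1, so 142^59 ≡ 1·1·1·184·142 ≡ 43 (mod 185)
Candidate 2: Squares mod 185: 50^1≡50, 50^2≡95, 50^4≡145, 50^8≡120, 50^16≡155, 50^32≡160; 59 = 32 + 16 + 8 + 2 + 1, so 50^59 ≡ 160·155·120·95·50 ≡ 150 (mod 185)
Candidate 3: Squares mod 185: 135^1≡135, 135^2≡95, 135^4≡145, 135^8≡120, 135^16≡155, 135^32≡160; 59 = 32 + 16 + 8 + 2 + 1, so 135^59 ≡ 160·155·120·95·135 ≡ 35 (mod 185)
  → matches H(m) = 35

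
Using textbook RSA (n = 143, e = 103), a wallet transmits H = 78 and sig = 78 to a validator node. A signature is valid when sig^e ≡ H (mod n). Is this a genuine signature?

genuine

Squares mod 143: sig^1≡78, sig^2≡78, sig^4≡78, sig^8≡78, sig^16≡78, sig^32≡78, sig^64≡78
103 = 64 + 32 + 4 + 2 + 1, so sig^103 ≡ 78·78·78·78·78 ≡ 78 (mod 143)
Since 78 equals the digest 78, verification succeeds.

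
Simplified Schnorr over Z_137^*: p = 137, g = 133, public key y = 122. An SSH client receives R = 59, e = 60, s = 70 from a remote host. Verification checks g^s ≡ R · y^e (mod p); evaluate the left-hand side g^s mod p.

16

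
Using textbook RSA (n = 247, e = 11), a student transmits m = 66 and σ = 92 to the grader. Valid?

yes

σ^2 ≡ 92^2 = 8464 ≡ 66
σ^4 ≡ 66^2 = 4356 ≡ 157
σ^8 ≡ 157^2 = 24649 ≡ 196
11 = 8 + 2 + 1, so σ^11 ≡ 196·66·92 ≡ 66 (mod 247)
Since 66 equals the digest 66, verification succeeds.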